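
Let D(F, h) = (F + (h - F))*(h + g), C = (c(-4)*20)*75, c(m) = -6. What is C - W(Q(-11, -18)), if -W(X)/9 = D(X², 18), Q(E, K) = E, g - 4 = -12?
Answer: -7380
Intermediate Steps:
g = -8 (g = 4 - 12 = -8)
C = -9000 (C = -6*20*75 = -120*75 = -9000)
D(F, h) = h*(-8 + h) (D(F, h) = (F + (h - F))*(h - 8) = h*(-8 + h))
W(X) = -1620 (W(X) = -162*(-8 + 18) = -162*10 = -9*180 = -1620)
C - W(Q(-11, -18)) = -9000 - 1*(-1620) = -9000 + 1620 = -7380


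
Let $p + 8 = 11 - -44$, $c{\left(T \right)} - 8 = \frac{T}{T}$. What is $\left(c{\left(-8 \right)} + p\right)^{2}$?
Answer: $3136$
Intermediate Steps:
$c{\left(T \right)} = 9$ ($c{\left(T \right)} = 8 + \frac{T}{T} = 8 + 1 = 9$)
$p = 47$ ($p = -8 + \left(11 - -44\right) = -8 + \left(11 + 44\right) = -8 + 55 = 47$)
$\left(c{\left(-8 \right)} + p\right)^{2} = \left(9 + 47\right)^{2} = 56^{2} = 3136$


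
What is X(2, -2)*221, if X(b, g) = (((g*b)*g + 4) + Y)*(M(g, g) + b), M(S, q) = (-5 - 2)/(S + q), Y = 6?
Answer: 29835/2 ≈ 14918.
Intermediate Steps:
M(S, q) = -7/(S + q)
X(b, g) = (10 + b*g²)*(b - 7/(2*g)) (X(b, g) = (((g*b)*g + 4) + 6)*(-7/(g + g) + b) = (((b*g)*g + 4) + 6)*(-7*1/(2*g) + b) = ((b*g² + 4) + 6)*(-7/(2*g) + b) = ((4 + b*g²) + 6)*(-7/(2*g) + b) = (10 + b*g²)*(b - 7/(2*g)))
X(2, -2)*221 = ((½)*(-70 + 2*(-2)*(20 - 7*(-2) + 2*2*(-2)²))/(-2))*221 = ((½)*(-½)*(-70 + 2*(-2)*(20 + 14 + 2*2*4)))*221 = ((½)*(-½)*(-70 + 2*(-2)*(20 + 14 + 16)))*221 = ((½)*(-½)*(-70 + 2*(-2)*50))*221 = ((½)*(-½)*(-70 - 200))*221 = ((½)*(-½)*(-270))*221 = (135/2)*221 = 29835/2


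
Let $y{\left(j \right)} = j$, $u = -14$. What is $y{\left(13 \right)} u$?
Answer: $-182$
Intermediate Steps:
$y{\left(13 \right)} u = 13 \left(-14\right) = -182$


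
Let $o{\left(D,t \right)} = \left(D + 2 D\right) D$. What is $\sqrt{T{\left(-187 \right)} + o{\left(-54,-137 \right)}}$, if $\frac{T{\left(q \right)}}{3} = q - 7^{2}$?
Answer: $2 \sqrt{2010} \approx 89.666$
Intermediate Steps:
$T{\left(q \right)} = -147 + 3 q$ ($T{\left(q \right)} = 3 \left(q - 7^{2}\right) = 3 \left(q - 49\right) = 3 \left(-49 + q\right) = -147 + 3 q$)
$o{\left(D,t \right)} = 3 D^{2}$ ($o{\left(D,t \right)} = 3 D D = 3 D^{2}$)
$\sqrt{T{\left(-187 \right)} + o{\left(-54,-137 \right)}} = \sqrt{\left(-147 + 3 \left(-187\right)\right) + 3 \left(-54\right)^{2}} = \sqrt{\left(-147 - 561\right) + 3 \cdot 2916} = \sqrt{-708 + 8748} = \sqrt{8040} = 2 \sqrt{2010}$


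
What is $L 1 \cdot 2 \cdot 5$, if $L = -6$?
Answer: $-60$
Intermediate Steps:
$L 1 \cdot 2 \cdot 5 = \left(-6\right) 1 \cdot 2 \cdot 5 = \left(-6\right) 2 \cdot 5 = \left(-12\right) 5 = -60$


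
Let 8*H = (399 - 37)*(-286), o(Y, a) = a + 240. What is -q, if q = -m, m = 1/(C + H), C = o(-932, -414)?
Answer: -2/26231 ≈ -7.6246e-5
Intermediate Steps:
o(Y, a) = 240 + a
C = -174 (C = 240 - 414 = -174)
H = -25883/2 (H = ((399 - 37)*(-286))/8 = (362*(-286))/8 = (⅛)*(-103532) = -25883/2 ≈ -12942.)
m = -2/26231 (m = 1/(-174 - 25883/2) = 1/(-26231/2) = -2/26231 ≈ -7.6246e-5)
q = 2/26231 (q = -1*(-2/26231) = 2/26231 ≈ 7.6246e-5)
-q = -1*2/26231 = -2/26231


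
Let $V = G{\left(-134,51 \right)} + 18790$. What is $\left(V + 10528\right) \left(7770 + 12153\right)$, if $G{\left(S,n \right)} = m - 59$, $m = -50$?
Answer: $581930907$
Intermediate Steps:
$G{\left(S,n \right)} = -109$ ($G{\left(S,n \right)} = -50 - 59 = -109$)
$V = 18681$ ($V = -109 + 18790 = 18681$)
$\left(V + 10528\right) \left(7770 + 12153\right) = \left(18681 + 10528\right) \left(7770 + 12153\right) = 29209 \cdot 19923 = 581930907$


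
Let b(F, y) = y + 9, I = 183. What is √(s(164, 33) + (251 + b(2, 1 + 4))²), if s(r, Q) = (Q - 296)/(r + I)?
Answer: 2*√2113907691/347 ≈ 265.00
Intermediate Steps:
s(r, Q) = (-296 + Q)/(183 + r) (s(r, Q) = (Q - 296)/(r + 183) = (-296 + Q)/(183 + r))
b(F, y) = 9 + y
√(s(164, 33) + (251 + b(2, 1 + 4))²) = √((-296 + 33)/(183 + 164) + (251 + (9 + (1 + 4)))²) = √(-263/347 + (251 + (9 + 5))²) = √((1/347)*(-263) + (251 + 14)²) = √(-263/347 + 265²) = √(-263/347 + 70225) = √(24367812/347) = 2*√2113907691/347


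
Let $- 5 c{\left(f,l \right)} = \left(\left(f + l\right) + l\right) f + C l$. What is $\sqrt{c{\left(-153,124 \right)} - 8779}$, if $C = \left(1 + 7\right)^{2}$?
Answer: $\frac{12 i \sqrt{1295}}{5} \approx 86.367 i$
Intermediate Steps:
$C = 64$ ($C = 8^{2} = 64$)
$c{\left(f,l \right)} = - \frac{64 l}{5} - \frac{f \left(f + 2 l\right)}{5}$ ($c{\left(f,l \right)} = - \frac{\left(\left(f + l\right) + l\right) f + 64 l}{5} = - \frac{\left(f + 2 l\right) f + 64 l}{5} = - \frac{f \left(f + 2 l\right) + 64 l}{5} = - \frac{64 l + f \left(f + 2 l\right)}{5} = - \frac{64 l}{5} - \frac{f \left(f + 2 l\right)}{5}$)
$\sqrt{c{\left(-153,124 \right)} - 8779} = \sqrt{\left(\left(- \frac{64}{5}\right) 124 - \frac{\left(-153\right)^{2}}{5} - \left(- \frac{306}{5}\right) 124\right) - 8779} = \sqrt{\left(- \frac{7936}{5} - \frac{23409}{5} + \frac{37944}{5}\right) - 8779} = \sqrt{\frac{6599}{5} - 8779} = \sqrt{- \frac{37296}{5}} = \frac{12 i \sqrt{1295}}{5}$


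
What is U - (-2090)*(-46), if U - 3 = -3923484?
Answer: -4019621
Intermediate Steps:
U = -3923481 (U = 3 - 3923484 = -3923481)
U - (-2090)*(-46) = -3923481 - (-2090)*(-46) = -3923481 - 1*96140 = -3923481 - 96140 = -4019621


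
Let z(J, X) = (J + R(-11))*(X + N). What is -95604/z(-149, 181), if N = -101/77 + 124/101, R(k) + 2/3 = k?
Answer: 557634231/169541572 ≈ 3.2891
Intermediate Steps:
R(k) = -2/3 + k
N = -653/7777 (N = -101*1/77 + 124*(1/101) = -101/77 + 124/101 = -653/7777 ≈ -0.083966)
z(J, X) = (-653/7777 + X)*(-35/3 + J) (z(J, X) = (J + (-2/3 - 11))*(X - 653/7777) = (J - 35/3)*(-653/7777 + X) = (-35/3 + J)*(-653/7777 + X) = (-653/7777 + X)*(-35/3 + J))
-95604/z(-149, 181) = -95604/(3265/3333 - 653/7777*(-149) - 35/3*181 - 149*181) = -95604/(3265/3333 + 97297/7777 - 6335/3 - 26969) = -95604/(-678166288/23331) = -95604*(-23331/678166288) = 557634231/169541572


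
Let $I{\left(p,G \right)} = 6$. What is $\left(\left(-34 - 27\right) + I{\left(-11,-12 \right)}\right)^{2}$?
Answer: $3025$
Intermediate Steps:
$\left(\left(-34 - 27\right) + I{\left(-11,-12 \right)}\right)^{2} = \left(\left(-34 - 27\right) + 6\right)^{2} = \left(-61 + 6\right)^{2} = \left(-55\right)^{2} = 3025$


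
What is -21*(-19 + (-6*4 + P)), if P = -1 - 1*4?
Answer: 1008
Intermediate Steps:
P = -5 (P = -1 - 4 = -5)
-21*(-19 + (-6*4 + P)) = -21*(-19 + (-6*4 - 5)) = -21*(-19 + (-24 - 5)) = -21*(-19 - 29) = -21*(-48) = 1008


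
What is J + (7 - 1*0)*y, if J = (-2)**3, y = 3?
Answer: 13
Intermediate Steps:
J = -8
J + (7 - 1*0)*y = -8 + (7 - 1*0)*3 = -8 + (7 + 0)*3 = -8 + 7*3 = -8 + 21 = 13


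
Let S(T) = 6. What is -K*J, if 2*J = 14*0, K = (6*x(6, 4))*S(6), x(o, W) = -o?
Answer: 0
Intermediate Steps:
K = -216 (K = (6*(-1*6))*6 = (6*(-6))*6 = -36*6 = -216)
J = 0 (J = (14*0)/2 = (1/2)*0 = 0)
-K*J = -(-216)*0 = -1*0 = 0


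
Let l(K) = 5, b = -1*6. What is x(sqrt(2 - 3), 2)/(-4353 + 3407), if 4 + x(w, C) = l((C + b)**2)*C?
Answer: -3/473 ≈ -0.0063425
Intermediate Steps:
b = -6
x(w, C) = -4 + 5*C
x(sqrt(2 - 3), 2)/(-4353 + 3407) = (-4 + 5*2)/(-4353 + 3407) = (-4 + 10)/(-946) = 6*(-1/946) = -3/473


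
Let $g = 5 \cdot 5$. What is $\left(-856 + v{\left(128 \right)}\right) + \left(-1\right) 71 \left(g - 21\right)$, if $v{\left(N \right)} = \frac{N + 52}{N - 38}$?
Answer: $-1138$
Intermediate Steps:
$g = 25$
$v{\left(N \right)} = \frac{52 + N}{-38 + N}$
$\left(-856 + v{\left(128 \right)}\right) + \left(-1\right) 71 \left(g - 21\right) = \left(-856 + \frac{52 + 128}{-38 + 128}\right) + \left(-1\right) 71 \left(25 - 21\right) = \left(-856 + \frac{1}{90} \cdot 180\right) - 284 = \left(-856 + 2\right) - 284 = -854 - 284 = -1138$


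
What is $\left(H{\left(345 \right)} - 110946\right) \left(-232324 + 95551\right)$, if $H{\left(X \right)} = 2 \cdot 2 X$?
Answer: $14985670518$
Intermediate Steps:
$H{\left(X \right)} = 4 X$
$\left(H{\left(345 \right)} - 110946\right) \left(-232324 + 95551\right) = \left(4 \cdot 345 - 110946\right) \left(-232324 + 95551\right) = \left(1380 - 110946\right) \left(-136773\right) = \left(-109566\right) \left(-136773\right) = 14985670518$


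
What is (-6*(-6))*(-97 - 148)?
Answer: -8820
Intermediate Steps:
(-6*(-6))*(-97 - 148) = 36*(-245) = -8820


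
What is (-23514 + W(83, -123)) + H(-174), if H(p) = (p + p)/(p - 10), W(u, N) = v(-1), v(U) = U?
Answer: -1081603/46 ≈ -23513.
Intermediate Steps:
W(u, N) = -1
H(p) = 2*p/(-10 + p) (H(p) = (2*p)/(-10 + p) = 2*p/(-10 + p))
(-23514 + W(83, -123)) + H(-174) = (-23514 - 1) + 2*(-174)/(-10 - 174) = -23515 + 2*(-174)/(-184) = -23515 + 2*(-174)*(-1/184) = -23515 + 87/46 = -1081603/46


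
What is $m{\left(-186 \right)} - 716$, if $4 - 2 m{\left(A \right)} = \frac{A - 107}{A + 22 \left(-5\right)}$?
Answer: $- \frac{422981}{592} \approx -714.5$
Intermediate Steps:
$m{\left(A \right)} = 2 - \frac{-107 + A}{2 \left(-110 + A\right)}$ ($m{\left(A \right)} = 2 - \frac{\left(A - 107\right) \frac{1}{A + 22 \left(-5\right)}}{2} = 2 - \frac{\left(-107 + A\right) \frac{1}{A - 110}}{2} = 2 - \frac{\left(-107 + A\right) \frac{1}{-110 + A}}{2} = 2 - \frac{\frac{1}{-110 + A} \left(-107 + A\right)}{2} = 2 - \frac{-107 + A}{2 \left(-110 + A\right)}$)
$m{\left(-186 \right)} - 716 = \frac{3 \left(-111 - 186\right)}{2 \left(-110 - 186\right)} - 716 = \frac{3}{2} \frac{1}{-296} \left(-297\right) - 716 = \frac{3}{2} \left(- \frac{1}{296}\right) \left(-297\right) - 716 = \frac{891}{592} - 716 = - \frac{422981}{592}$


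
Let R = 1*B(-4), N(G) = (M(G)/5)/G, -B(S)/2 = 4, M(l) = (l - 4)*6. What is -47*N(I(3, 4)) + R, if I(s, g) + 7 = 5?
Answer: -886/5 ≈ -177.20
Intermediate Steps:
I(s, g) = -2 (I(s, g) = -7 + 5 = -2)
M(l) = -24 + 6*l (M(l) = (-4 + l)*6 = -24 + 6*l)
B(S) = -8 (B(S) = -2*4 = -8)
N(G) = (-24/5 + 6*G/5)/G (N(G) = ((-24 + 6*G)/5)/G = ((-24 + 6*G)*(1/5))/G = (-24/5 + 6*G/5)/G)
R = -8 (R = 1*(-8) = -8)
-47*N(I(3, 4)) + R = -282*(-4 - 2)/(5*(-2)) - 8 = -282*(-1)*(-6)/(5*2) - 8 = -47*18/5 - 8 = -846/5 - 8 = -886/5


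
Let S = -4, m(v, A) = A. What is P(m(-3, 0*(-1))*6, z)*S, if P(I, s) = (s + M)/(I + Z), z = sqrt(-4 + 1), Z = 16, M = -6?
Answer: 3/2 - I*sqrt(3)/4 ≈ 1.5 - 0.43301*I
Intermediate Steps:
z = I*sqrt(3) (z = sqrt(-3) = I*sqrt(3) ≈ 1.732*I)
P(I, s) = (-6 + s)/(16 + I) (P(I, s) = (s - 6)/(I + 16) = (-6 + s)/(16 + I))
P(m(-3, 0*(-1))*6, z)*S = ((-6 + I*sqrt(3))/(16 + (0*(-1))*6))*(-4) = ((-6 + I*sqrt(3))/(16 + 0*6))*(-4) = ((-6 + I*sqrt(3))/(16 + 0))*(-4) = ((-6 + I*sqrt(3))/16)*(-4) = (-3/8 + I*sqrt(3)/16)*(-4) = 3/2 - I*sqrt(3)/4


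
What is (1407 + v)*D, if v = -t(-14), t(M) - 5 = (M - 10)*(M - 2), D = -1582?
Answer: -1610476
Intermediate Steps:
t(M) = 5 + (-10 + M)*(-2 + M) (t(M) = 5 + (M - 10)*(M - 2) = 5 + (-10 + M)*(-2 + M))
v = -389 (v = -(25 + (-14)² - 12*(-14)) = -(25 + 196 + 168) = -1*389 = -389)
(1407 + v)*D = (1407 - 389)*(-1582) = 1018*(-1582) = -1610476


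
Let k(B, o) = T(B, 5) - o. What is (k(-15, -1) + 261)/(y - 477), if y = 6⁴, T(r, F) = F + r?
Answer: 4/13 ≈ 0.30769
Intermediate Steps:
y = 1296
k(B, o) = 5 + B - o (k(B, o) = (5 + B) - o = 5 + B - o)
(k(-15, -1) + 261)/(y - 477) = ((5 - 15 - 1*(-1)) + 261)/(1296 - 477) = ((5 - 15 + 1) + 261)/819 = (-9 + 261)*(1/819) = 252*(1/819) = 4/13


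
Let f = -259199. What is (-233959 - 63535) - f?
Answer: -38295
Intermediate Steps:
(-233959 - 63535) - f = (-233959 - 63535) - 1*(-259199) = -297494 + 259199 = -38295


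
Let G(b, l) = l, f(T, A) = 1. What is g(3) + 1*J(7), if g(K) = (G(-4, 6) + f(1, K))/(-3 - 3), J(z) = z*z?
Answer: 287/6 ≈ 47.833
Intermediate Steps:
J(z) = z**2
g(K) = -7/6 (g(K) = (6 + 1)/(-3 - 3) = 7/(-6) = 7*(-1/6) = -7/6)
g(3) + 1*J(7) = -7/6 + 1*7**2 = -7/6 + 1*49 = -7/6 + 49 = 287/6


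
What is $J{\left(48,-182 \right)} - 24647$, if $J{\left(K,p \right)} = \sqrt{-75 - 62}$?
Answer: $-24647 + i \sqrt{137} \approx -24647.0 + 11.705 i$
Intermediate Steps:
$J{\left(K,p \right)} = i \sqrt{137}$ ($J{\left(K,p \right)} = \sqrt{-137} = i \sqrt{137}$)
$J{\left(48,-182 \right)} - 24647 = i \sqrt{137} - 24647 = -24647 + i \sqrt{137}$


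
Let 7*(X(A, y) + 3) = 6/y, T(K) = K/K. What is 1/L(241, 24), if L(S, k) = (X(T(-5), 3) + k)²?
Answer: 49/22201 ≈ 0.0022071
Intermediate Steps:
T(K) = 1
X(A, y) = -3 + 6/(7*y) (X(A, y) = -3 + (6/y)/7 = -3 + 6/(7*y))
L(S, k) = (-19/7 + k)² (L(S, k) = ((-3 + (6/7)/3) + k)² = ((-3 + (6/7)*(⅓)) + k)² = ((-3 + 2/7) + k)² = (-19/7 + k)²)
1/L(241, 24) = 1/((-19 + 7*24)²/49) = 1/((-19 + 168)²/49) = 1/((1/49)*149²) = 1/((1/49)*22201) = 1/(22201/49) = 49/22201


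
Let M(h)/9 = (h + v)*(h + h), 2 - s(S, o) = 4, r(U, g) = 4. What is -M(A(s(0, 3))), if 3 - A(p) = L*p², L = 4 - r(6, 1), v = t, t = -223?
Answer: 11880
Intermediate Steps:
v = -223
s(S, o) = -2 (s(S, o) = 2 - 1*4 = 2 - 4 = -2)
L = 0 (L = 4 - 1*4 = 4 - 4 = 0)
A(p) = 3 (A(p) = 3 - 0*p² = 3 - 1*0 = 3 + 0 = 3)
M(h) = 18*h*(-223 + h) (M(h) = 9*((h - 223)*(h + h)) = 9*((-223 + h)*(2*h)) = 9*(2*h*(-223 + h)) = 18*h*(-223 + h))
-M(A(s(0, 3))) = -18*3*(-223 + 3) = -18*3*(-220) = -1*(-11880) = 11880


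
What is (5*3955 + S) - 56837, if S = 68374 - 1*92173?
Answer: -60861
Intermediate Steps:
S = -23799 (S = 68374 - 92173 = -23799)
(5*3955 + S) - 56837 = (5*3955 - 23799) - 56837 = (19775 - 23799) - 56837 = -4024 - 56837 = -60861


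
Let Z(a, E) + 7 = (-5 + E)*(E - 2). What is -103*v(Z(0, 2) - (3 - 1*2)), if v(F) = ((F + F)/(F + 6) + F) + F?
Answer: 824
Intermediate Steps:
Z(a, E) = -7 + (-5 + E)*(-2 + E) (Z(a, E) = -7 + (-5 + E)*(E - 2) = -7 + (-5 + E)*(-2 + E))
v(F) = 2*F + 2*F/(6 + F) (v(F) = ((2*F)/(6 + F) + F) + F = (2*F/(6 + F) + F) + F = (F + 2*F/(6 + F)) + F = 2*F + 2*F/(6 + F))
-103*v(Z(0, 2) - (3 - 1*2)) = -206*((3 + 2**2 - 7*2) - (3 - 1*2))*(7 + ((3 + 2**2 - 7*2) - (3 - 1*2)))/(6 + ((3 + 2**2 - 7*2) - (3 - 1*2))) = -206*((3 + 4 - 14) - (3 - 2))*(7 + ((3 + 4 - 14) - (3 - 2)))/(6 + ((3 + 4 - 14) - (3 - 2))) = -206*(-7 - 1*1)*(7 + (-7 - 1*1))/(6 + (-7 - 1*1)) = -206*(-7 - 1)*(7 + (-7 - 1))/(6 + (-7 - 1)) = -206*(-8)*(7 - 8)/(6 - 8) = -206*(-8)*(-1)/(-2) = -206*(-8)*(-1)*(-1)/2 = -103*(-8) = 824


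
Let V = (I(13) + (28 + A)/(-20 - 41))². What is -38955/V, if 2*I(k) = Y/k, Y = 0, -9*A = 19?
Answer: -11741075955/54289 ≈ -2.1627e+5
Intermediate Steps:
A = -19/9 (A = -⅑*19 = -19/9 ≈ -2.1111)
I(k) = 0 (I(k) = (0/k)/2 = (½)*0 = 0)
V = 54289/301401 (V = (0 + (28 - 19/9)/(-20 - 41))² = (0 + (233/9)/(-61))² = (0 + (233/9)*(-1/61))² = (0 - 233/549)² = (-233/549)² = 54289/301401 ≈ 0.18012)
-38955/V = -38955/54289/301401 = -38955*301401/54289 = -11741075955/54289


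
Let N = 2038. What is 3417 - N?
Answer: 1379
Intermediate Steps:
3417 - N = 3417 - 1*2038 = 3417 - 2038 = 1379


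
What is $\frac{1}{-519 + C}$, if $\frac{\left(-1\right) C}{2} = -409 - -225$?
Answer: $- \frac{1}{151} \approx -0.0066225$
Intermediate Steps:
$C = 368$ ($C = - 2 \left(-409 - -225\right) = - 2 \left(-409 + 225\right) = \left(-2\right) \left(-184\right) = 368$)
$\frac{1}{-519 + C} = \frac{1}{-519 + 368} = \frac{1}{-151} = - \frac{1}{151}$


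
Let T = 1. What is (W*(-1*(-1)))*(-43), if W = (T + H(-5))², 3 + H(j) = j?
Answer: -2107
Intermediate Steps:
H(j) = -3 + j
W = 49 (W = (1 + (-3 - 5))² = (1 - 8)² = (-7)² = 49)
(W*(-1*(-1)))*(-43) = (49*(-1*(-1)))*(-43) = (49*1)*(-43) = 49*(-43) = -2107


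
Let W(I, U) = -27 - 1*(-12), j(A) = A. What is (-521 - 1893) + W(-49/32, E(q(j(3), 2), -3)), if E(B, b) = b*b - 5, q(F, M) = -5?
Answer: -2429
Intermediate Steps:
E(B, b) = -5 + b² (E(B, b) = b² - 5 = -5 + b²)
W(I, U) = -15 (W(I, U) = -27 + 12 = -15)
(-521 - 1893) + W(-49/32, E(q(j(3), 2), -3)) = (-521 - 1893) - 15 = -2414 - 15 = -2429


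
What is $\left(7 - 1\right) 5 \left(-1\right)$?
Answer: $-30$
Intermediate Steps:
$\left(7 - 1\right) 5 \left(-1\right) = 6 \cdot 5 \left(-1\right) = 30 \left(-1\right) = -30$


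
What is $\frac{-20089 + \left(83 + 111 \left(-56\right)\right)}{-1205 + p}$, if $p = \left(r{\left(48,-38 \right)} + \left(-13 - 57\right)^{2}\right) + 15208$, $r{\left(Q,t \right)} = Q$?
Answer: $- \frac{26222}{18951} \approx -1.3837$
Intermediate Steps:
$p = 20156$ ($p = \left(48 + \left(-13 - 57\right)^{2}\right) + 15208 = \left(48 + \left(-70\right)^{2}\right) + 15208 = \left(48 + 4900\right) + 15208 = 4948 + 15208 = 20156$)
$\frac{-20089 + \left(83 + 111 \left(-56\right)\right)}{-1205 + p} = \frac{-20089 + \left(83 + 111 \left(-56\right)\right)}{-1205 + 20156} = \frac{-20089 + \left(83 - 6216\right)}{18951} = \left(-20089 - 6133\right) \frac{1}{18951} = \left(-26222\right) \frac{1}{18951} = - \frac{26222}{18951}$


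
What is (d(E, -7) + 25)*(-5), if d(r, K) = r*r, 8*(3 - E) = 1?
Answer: -10645/64 ≈ -166.33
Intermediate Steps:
E = 23/8 (E = 3 - 1/8*1 = 3 - 1/8 = 23/8 ≈ 2.8750)
d(r, K) = r**2
(d(E, -7) + 25)*(-5) = ((23/8)**2 + 25)*(-5) = (529/64 + 25)*(-5) = (2129/64)*(-5) = -10645/64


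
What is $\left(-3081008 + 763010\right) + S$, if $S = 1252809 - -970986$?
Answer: $-94203$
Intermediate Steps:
$S = 2223795$ ($S = 1252809 + 970986 = 2223795$)
$\left(-3081008 + 763010\right) + S = \left(-3081008 + 763010\right) + 2223795 = -2317998 + 2223795 = -94203$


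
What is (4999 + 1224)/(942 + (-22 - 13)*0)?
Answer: 6223/942 ≈ 6.6062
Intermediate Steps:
(4999 + 1224)/(942 + (-22 - 13)*0) = 6223/(942 - 35*0) = 6223/(942 + 0) = 6223/942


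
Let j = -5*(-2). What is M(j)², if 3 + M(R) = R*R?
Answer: 9409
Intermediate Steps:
j = 10
M(R) = -3 + R² (M(R) = -3 + R*R = -3 + R²)
M(j)² = (-3 + 10²)² = (-3 + 100)² = 97² = 9409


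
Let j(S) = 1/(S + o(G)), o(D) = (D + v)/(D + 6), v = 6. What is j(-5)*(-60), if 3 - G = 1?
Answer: 15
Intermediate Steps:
G = 2 (G = 3 - 1*1 = 3 - 1 = 2)
o(D) = 1 (o(D) = (D + 6)/(D + 6) = (6 + D)/(6 + D) = 1)
j(S) = 1/(1 + S) (j(S) = 1/(S + 1) = 1/(1 + S))
j(-5)*(-60) = -60/(1 - 5) = -60/(-4) = -¼*(-60) = 15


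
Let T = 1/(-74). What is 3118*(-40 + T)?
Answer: -4616199/37 ≈ -1.2476e+5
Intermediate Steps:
T = -1/74 ≈ -0.013514
3118*(-40 + T) = 3118*(-40 - 1/74) = 3118*(-2961/74) = -4616199/37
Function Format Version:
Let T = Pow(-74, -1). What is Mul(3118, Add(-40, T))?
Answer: Rational(-4616199, 37) ≈ -1.2476e+5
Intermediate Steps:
T = Rational(-1, 74) ≈ -0.013514
Mul(3118, Add(-40, T)) = Mul(3118, Add(-40, Rational(-1, 74))) = Mul(3118, Rational(-2961, 74)) = Rational(-4616199, 37)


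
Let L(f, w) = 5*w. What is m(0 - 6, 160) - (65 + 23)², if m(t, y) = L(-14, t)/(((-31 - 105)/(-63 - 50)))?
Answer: -528287/68 ≈ -7768.9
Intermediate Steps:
m(t, y) = 565*t/136 (m(t, y) = (5*t)/(((-31 - 105)/(-63 - 50))) = (5*t)/((-136/(-113))) = (5*t)/((-136*(-1/113))) = (5*t)/(136/113) = (5*t)*(113/136) = 565*t/136)
m(0 - 6, 160) - (65 + 23)² = 565*(0 - 6)/136 - (65 + 23)² = (565/136)*(-6) - 1*88² = -1695/68 - 1*7744 = -1695/68 - 7744 = -528287/68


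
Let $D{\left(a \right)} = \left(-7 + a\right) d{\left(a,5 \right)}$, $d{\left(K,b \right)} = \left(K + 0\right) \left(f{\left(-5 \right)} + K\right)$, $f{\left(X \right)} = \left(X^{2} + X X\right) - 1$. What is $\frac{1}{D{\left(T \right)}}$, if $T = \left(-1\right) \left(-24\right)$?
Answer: $\frac{1}{29784} \approx 3.3575 \cdot 10^{-5}$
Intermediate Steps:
$f{\left(X \right)} = -1 + 2 X^{2}$ ($f{\left(X \right)} = \left(X^{2} + X^{2}\right) - 1 = 2 X^{2} - 1 = -1 + 2 X^{2}$)
$d{\left(K,b \right)} = K \left(49 + K\right)$ ($d{\left(K,b \right)} = \left(K + 0\right) \left(\left(-1 + 2 \left(-5\right)^{2}\right) + K\right) = K \left(\left(-1 + 2 \cdot 25\right) + K\right) = K \left(\left(-1 + 50\right) + K\right) = K \left(49 + K\right)$)
$T = 24$
$D{\left(a \right)} = a \left(-7 + a\right) \left(49 + a\right)$ ($D{\left(a \right)} = \left(-7 + a\right) a \left(49 + a\right) = a \left(-7 + a\right) \left(49 + a\right)$)
$\frac{1}{D{\left(T \right)}} = \frac{1}{24 \left(-7 + 24\right) \left(49 + 24\right)} = \frac{1}{24 \cdot 17 \cdot 73} = \frac{1}{29784}$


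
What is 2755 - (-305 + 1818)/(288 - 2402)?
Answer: 5825583/2114 ≈ 2755.7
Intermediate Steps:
2755 - (-305 + 1818)/(288 - 2402) = 2755 - 1513/(-2114) = 2755 - 1513*(-1)/2114 = 2755 - 1*(-1513/2114) = 2755 + 1513/2114 = 5825583/2114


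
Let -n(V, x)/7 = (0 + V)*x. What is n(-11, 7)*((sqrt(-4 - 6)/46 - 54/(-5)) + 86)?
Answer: 260876/5 + 539*I*sqrt(10)/46 ≈ 52175.0 + 37.054*I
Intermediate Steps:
n(V, x) = -7*V*x (n(V, x) = -7*(0 + V)*x = -7*V*x)
n(-11, 7)*((sqrt(-4 - 6)/46 - 54/(-5)) + 86) = (-7*(-11)*7)*((sqrt(-4 - 6)/46 - 54/(-5)) + 86) = 539*((sqrt(-10)*(1/46) - 54*(-1/5)) + 86) = 539*(((I*sqrt(10))*(1/46) + 54/5) + 86) = 539*((I*sqrt(10)/46 + 54/5) + 86) = 539*((54/5 + I*sqrt(10)/46) + 86) = 539*(484/5 + I*sqrt(10)/46) = 260876/5 + 539*I*sqrt(10)/46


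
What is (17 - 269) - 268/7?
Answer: -2032/7 ≈ -290.29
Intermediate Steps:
(17 - 269) - 268/7 = -252 - 268/7 = -2032/7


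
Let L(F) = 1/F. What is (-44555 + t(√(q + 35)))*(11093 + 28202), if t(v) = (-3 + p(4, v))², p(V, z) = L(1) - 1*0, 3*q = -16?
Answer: -1750631545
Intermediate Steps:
q = -16/3 (q = (⅓)*(-16) = -16/3 ≈ -5.3333)
p(V, z) = 1 (p(V, z) = 1/1 - 1*0 = 1 + 0 = 1)
t(v) = 4 (t(v) = (-3 + 1)² = (-2)² = 4)
(-44555 + t(√(q + 35)))*(11093 + 28202) = (-44555 + 4)*(11093 + 28202) = -44551*39295 = -1750631545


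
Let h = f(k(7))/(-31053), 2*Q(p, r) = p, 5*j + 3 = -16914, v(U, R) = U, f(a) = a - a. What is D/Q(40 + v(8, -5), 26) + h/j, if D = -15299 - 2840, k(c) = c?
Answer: -18139/24 ≈ -755.79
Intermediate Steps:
f(a) = 0
j = -16917/5 (j = -3/5 + (1/5)*(-16914) = -3/5 - 16914/5 = -16917/5 ≈ -3383.4)
Q(p, r) = p/2
D = -18139
h = 0 (h = 0/(-31053) = 0*(-1/31053) = 0)
D/Q(40 + v(8, -5), 26) + h/j = -18139*2/(40 + 8) + 0/(-16917/5) = -18139/((1/2)*48) + 0*(-5/16917) = -18139/24 + 0 = -18139/24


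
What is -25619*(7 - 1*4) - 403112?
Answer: -479969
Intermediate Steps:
-25619*(7 - 1*4) - 403112 = -25619*(7 - 4) - 403112 = -25619*3 - 403112 = -76857 - 403112 = -479969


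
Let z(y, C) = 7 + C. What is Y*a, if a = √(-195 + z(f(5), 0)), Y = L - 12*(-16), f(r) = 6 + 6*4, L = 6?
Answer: 396*I*√47 ≈ 2714.8*I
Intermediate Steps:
f(r) = 30 (f(r) = 6 + 24 = 30)
Y = 198 (Y = 6 - 12*(-16) = 6 + 192 = 198)
a = 2*I*√47 (a = √(-195 + (7 + 0)) = √(-195 + 7) = √(-188) = 2*I*√47 ≈ 13.711*I)
Y*a = 198*(2*I*√47) = 396*I*√47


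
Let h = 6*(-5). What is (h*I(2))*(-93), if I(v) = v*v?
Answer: 11160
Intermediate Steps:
I(v) = v²
h = -30
(h*I(2))*(-93) = -30*2²*(-93) = -30*4*(-93) = -120*(-93) = 11160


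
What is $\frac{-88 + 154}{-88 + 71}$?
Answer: $- \frac{66}{17} \approx -3.8824$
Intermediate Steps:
$\frac{-88 + 154}{-88 + 71} = \frac{66}{-17} = 66 \left(- \frac{1}{17}\right) = - \frac{66}{17}$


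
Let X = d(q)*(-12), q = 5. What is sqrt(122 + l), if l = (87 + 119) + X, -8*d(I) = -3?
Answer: sqrt(1294)/2 ≈ 17.986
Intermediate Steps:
d(I) = 3/8 (d(I) = -1/8*(-3) = 3/8)
X = -9/2 (X = (3/8)*(-12) = -9/2 ≈ -4.5000)
l = 403/2 (l = (87 + 119) - 9/2 = 206 - 9/2 = 403/2 ≈ 201.50)
sqrt(122 + l) = sqrt(122 + 403/2) = sqrt(647/2) = sqrt(1294)/2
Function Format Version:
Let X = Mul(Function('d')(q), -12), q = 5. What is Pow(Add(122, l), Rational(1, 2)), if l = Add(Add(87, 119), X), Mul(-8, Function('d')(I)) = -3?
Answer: Mul(Rational(1, 2), Pow(1294, Rational(1, 2))) ≈ 17.986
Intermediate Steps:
Function('d')(I) = Rational(3, 8) (Function('d')(I) = Mul(Rational(-1, 8), -3) = Rational(3, 8))
X = Rational(-9, 2) (X = Mul(Rational(3, 8), -12) = Rational(-9, 2) ≈ -4.5000)
l = Rational(403, 2) (l = Add(Add(87, 119), Rational(-9, 2)) = Add(206, Rational(-9, 2)) = Rational(403, 2) ≈ 201.50)
Pow(Add(122, l), Rational(1, 2)) = Pow(Add(122, Rational(403, 2)), Rational(1, 2)) = Pow(Rational(647, 2), Rational(1, 2)) = Mul(Rational(1, 2), Pow(1294, Rational(1, 2)))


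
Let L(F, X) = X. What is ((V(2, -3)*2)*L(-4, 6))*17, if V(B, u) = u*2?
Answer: -1224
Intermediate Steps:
V(B, u) = 2*u
((V(2, -3)*2)*L(-4, 6))*17 = (((2*(-3))*2)*6)*17 = (-6*2*6)*17 = -12*6*17 = -72*17 = -1224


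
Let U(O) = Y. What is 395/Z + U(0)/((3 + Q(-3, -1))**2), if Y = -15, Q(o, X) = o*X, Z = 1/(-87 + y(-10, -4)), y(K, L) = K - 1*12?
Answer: -516665/12 ≈ -43055.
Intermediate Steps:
y(K, L) = -12 + K (y(K, L) = K - 12 = -12 + K)
Z = -1/109 (Z = 1/(-87 + (-12 - 10)) = 1/(-87 - 22) = 1/(-109) = -1/109 ≈ -0.0091743)
Q(o, X) = X*o
U(O) = -15
395/Z + U(0)/((3 + Q(-3, -1))**2) = 395/(-1/109) - 15/(3 - 1*(-3))**2 = 395*(-109) - 15/(3 + 3)**2 = -43055 - 15/(6**2) = -43055 - 15/36 = -43055 - 15*1/36 = -43055 - 5/12 = -516665/12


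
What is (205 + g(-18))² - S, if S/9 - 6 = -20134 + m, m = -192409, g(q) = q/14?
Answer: 95762293/49 ≈ 1.9543e+6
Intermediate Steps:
g(q) = q/14 (g(q) = q*(1/14) = q/14)
S = -1912833 (S = 54 + 9*(-20134 - 192409) = 54 + 9*(-212543) = 54 - 1912887 = -1912833)
(205 + g(-18))² - S = (205 + (1/14)*(-18))² - 1*(-1912833) = (205 - 9/7)² + 1912833 = (1426/7)² + 1912833 = 2033476/49 + 1912833 = 95762293/49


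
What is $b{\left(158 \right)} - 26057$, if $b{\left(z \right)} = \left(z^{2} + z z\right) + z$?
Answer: $24029$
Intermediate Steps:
$b{\left(z \right)} = z + 2 z^{2}$ ($b{\left(z \right)} = \left(z^{2} + z^{2}\right) + z = 2 z^{2} + z = z + 2 z^{2}$)
$b{\left(158 \right)} - 26057 = 158 \left(1 + 2 \cdot 158\right) - 26057 = 158 \left(1 + 316\right) - 26057 = 158 \cdot 317 - 26057 = 50086 - 26057 = 24029$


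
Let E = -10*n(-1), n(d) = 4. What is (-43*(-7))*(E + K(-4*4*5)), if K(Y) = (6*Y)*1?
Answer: -156520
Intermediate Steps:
E = -40 (E = -10*4 = -40)
K(Y) = 6*Y
(-43*(-7))*(E + K(-4*4*5)) = (-43*(-7))*(-40 + 6*(-4*4*5)) = 301*(-40 + 6*(-16*5)) = 301*(-40 + 6*(-80)) = 301*(-40 - 480) = 301*(-520) = -156520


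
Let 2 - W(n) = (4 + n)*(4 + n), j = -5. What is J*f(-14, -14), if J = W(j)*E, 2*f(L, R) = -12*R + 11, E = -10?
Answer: -895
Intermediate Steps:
W(n) = 2 - (4 + n)² (W(n) = 2 - (4 + n)*(4 + n) = 2 - (4 + n)²)
f(L, R) = 11/2 - 6*R (f(L, R) = (-12*R + 11)/2 = (11 - 12*R)/2 = 11/2 - 6*R)
J = -10 (J = (2 - (4 - 5)²)*(-10) = (2 - 1*(-1)²)*(-10) = (2 - 1*1)*(-10) = (2 - 1)*(-10) = 1*(-10) = -10)
J*f(-14, -14) = -10*(11/2 - 6*(-14)) = -10*(11/2 + 84) = -10*179/2 = -895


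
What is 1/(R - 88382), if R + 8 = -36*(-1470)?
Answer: -1/35470 ≈ -2.8193e-5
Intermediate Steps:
R = 52912 (R = -8 - 36*(-1470) = -8 + 52920 = 52912)
1/(R - 88382) = 1/(52912 - 88382) = 1/(-35470) = -1/35470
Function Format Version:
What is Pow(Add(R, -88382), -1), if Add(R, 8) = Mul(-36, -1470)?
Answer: Rational(-1, 35470) ≈ -2.8193e-5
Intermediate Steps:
R = 52912 (R = Add(-8, Mul(-36, -1470)) = Add(-8, 52920) = 52912)
Pow(Add(R, -88382), -1) = Pow(Add(52912, -88382), -1) = Pow(-35470, -1) = Rational(-1, 35470)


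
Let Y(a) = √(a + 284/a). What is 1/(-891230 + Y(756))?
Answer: -33688494/30024196479029 - 3*√3002055/150120982395145 ≈ -1.1221e-6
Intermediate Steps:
1/(-891230 + Y(756)) = 1/(-891230 + √(756 + 284/756)) = 1/(-891230 + √(756 + 284*(1/756))) = 1/(-891230 + √(756 + 71/189)) = 1/(-891230 + √(142955/189)) = 1/(-891230 + √3002055/63)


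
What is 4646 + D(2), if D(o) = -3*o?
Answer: 4640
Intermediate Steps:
4646 + D(2) = 4646 - 3*2 = 4646 - 6 = 4640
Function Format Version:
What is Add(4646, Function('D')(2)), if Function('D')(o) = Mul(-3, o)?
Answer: 4640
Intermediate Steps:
Add(4646, Function('D')(2)) = Add(4646, Mul(-3, 2)) = Add(4646, -6) = 4640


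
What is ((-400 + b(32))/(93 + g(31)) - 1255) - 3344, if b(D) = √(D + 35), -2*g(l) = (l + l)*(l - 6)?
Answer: -1568059/341 - √67/682 ≈ -4598.4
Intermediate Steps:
g(l) = -l*(-6 + l) (g(l) = -(l + l)*(l - 6)/2 = -2*l*(-6 + l)/2 = -l*(-6 + l))
b(D) = √(35 + D)
((-400 + b(32))/(93 + g(31)) - 1255) - 3344 = ((-400 + √(35 + 32))/(93 + 31*(6 - 1*31)) - 1255) - 3344 = ((-400 + √67)/(93 + 31*(6 - 31)) - 1255) - 3344 = ((-400 + √67)/(93 + 31*(-25)) - 1255) - 3344 = ((-400 + √67)/(93 - 775) - 1255) - 3344 = ((-400 + √67)/(-682) - 1255) - 3344 = ((-400 + √67)*(-1/682) - 1255) - 3344 = ((200/341 - √67/682) - 1255) - 3344 = (-427755/341 - √67/682) - 3344 = -1568059/341 - √67/682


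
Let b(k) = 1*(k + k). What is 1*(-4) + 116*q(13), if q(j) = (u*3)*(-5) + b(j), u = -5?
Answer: 11712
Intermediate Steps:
b(k) = 2*k (b(k) = 1*(2*k) = 2*k)
q(j) = 75 + 2*j (q(j) = -5*3*(-5) + 2*j = -15*(-5) + 2*j = 75 + 2*j)
1*(-4) + 116*q(13) = 1*(-4) + 116*(75 + 2*13) = -4 + 116*(75 + 26) = -4 + 116*101 = -4 + 11716 = 11712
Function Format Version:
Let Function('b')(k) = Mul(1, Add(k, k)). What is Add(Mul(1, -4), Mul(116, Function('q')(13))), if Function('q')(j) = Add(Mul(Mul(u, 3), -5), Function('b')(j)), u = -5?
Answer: 11712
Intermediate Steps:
Function('b')(k) = Mul(2, k) (Function('b')(k) = Mul(1, Mul(2, k)) = Mul(2, k))
Function('q')(j) = Add(75, Mul(2, j)) (Function('q')(j) = Add(Mul(Mul(-5, 3), -5), Mul(2, j)) = Add(Mul(-15, -5), Mul(2, j)) = Add(75, Mul(2, j)))
Add(Mul(1, -4), Mul(116, Function('q')(13))) = Add(Mul(1, -4), Mul(116, Add(75, Mul(2, 13)))) = Add(-4, Mul(116, Add(75, 26))) = Add(-4, Mul(116, 101)) = Add(-4, 11716) = 11712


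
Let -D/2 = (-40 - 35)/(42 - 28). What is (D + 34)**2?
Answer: 97969/49 ≈ 1999.4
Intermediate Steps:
D = 75/7 (D = -2*(-40 - 35)/(42 - 28) = -(-150)/14 = -2*(-75/14) = 75/7 ≈ 10.714)
(D + 34)**2 = (75/7 + 34)**2 = (313/7)**2 = 97969/49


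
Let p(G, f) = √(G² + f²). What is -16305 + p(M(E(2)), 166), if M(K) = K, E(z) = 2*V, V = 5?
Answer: -16305 + 2*√6914 ≈ -16139.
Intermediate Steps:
E(z) = 10 (E(z) = 2*5 = 10)
-16305 + p(M(E(2)), 166) = -16305 + √(10² + 166²) = -16305 + √(100 + 27556) = -16305 + √27656 = -16305 + 2*√6914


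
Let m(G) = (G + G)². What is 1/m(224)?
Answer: 1/200704 ≈ 4.9825e-6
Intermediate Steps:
m(G) = 4*G² (m(G) = (2*G)² = 4*G²)
1/m(224) = 1/(4*224²) = 1/(4*50176) = 1/200704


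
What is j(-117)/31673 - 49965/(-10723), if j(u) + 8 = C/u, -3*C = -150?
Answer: 185146776187/39736660743 ≈ 4.6593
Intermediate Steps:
C = 50 (C = -⅓*(-150) = 50)
j(u) = -8 + 50/u
j(-117)/31673 - 49965/(-10723) = (-8 + 50/(-117))/31673 - 49965/(-10723) = (-8 + 50*(-1/117))*(1/31673) - 49965*(-1/10723) = (-8 - 50/117)*(1/31673) + 49965/10723 = -986/117*1/31673 + 49965/10723 = -986/3705741 + 49965/10723 = 185146776187/39736660743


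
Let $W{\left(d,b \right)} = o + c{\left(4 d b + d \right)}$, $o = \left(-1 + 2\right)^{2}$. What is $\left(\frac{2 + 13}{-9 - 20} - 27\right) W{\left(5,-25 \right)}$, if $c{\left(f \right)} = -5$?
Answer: $\frac{3192}{29} \approx 110.07$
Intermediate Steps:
$o = 1$ ($o = 1^{2} = 1$)
$W{\left(d,b \right)} = -4$ ($W{\left(d,b \right)} = 1 - 5 = -4$)
$\left(\frac{2 + 13}{-9 - 20} - 27\right) W{\left(5,-25 \right)} = \left(\frac{2 + 13}{-9 - 20} - 27\right) \left(-4\right) = \left(\frac{15}{-29} - 27\right) \left(-4\right) = \left(15 \left(- \frac{1}{29}\right) - 27\right) \left(-4\right) = \left(- \frac{15}{29} - 27\right) \left(-4\right) = \left(- \frac{798}{29}\right) \left(-4\right) = \frac{3192}{29}$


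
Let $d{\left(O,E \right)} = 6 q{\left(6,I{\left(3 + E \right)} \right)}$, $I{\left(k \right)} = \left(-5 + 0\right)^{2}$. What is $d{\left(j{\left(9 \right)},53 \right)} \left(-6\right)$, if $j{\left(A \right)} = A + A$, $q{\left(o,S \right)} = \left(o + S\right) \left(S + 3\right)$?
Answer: $-31248$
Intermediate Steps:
$I{\left(k \right)} = 25$ ($I{\left(k \right)} = \left(-5\right)^{2} = 25$)
$q{\left(o,S \right)} = \left(3 + S\right) \left(S + o\right)$ ($q{\left(o,S \right)} = \left(S + o\right) \left(3 + S\right) = \left(3 + S\right) \left(S + o\right)$)
$j{\left(A \right)} = 2 A$
$d{\left(O,E \right)} = 5208$ ($d{\left(O,E \right)} = 6 \left(25^{2} + 3 \cdot 25 + 3 \cdot 6 + 25 \cdot 6\right) = 6 \left(625 + 75 + 18 + 150\right) = 6 \cdot 868 = 5208$)
$d{\left(j{\left(9 \right)},53 \right)} \left(-6\right) = 5208 \left(-6\right) = -31248$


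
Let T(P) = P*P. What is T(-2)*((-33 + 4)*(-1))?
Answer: 116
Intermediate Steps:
T(P) = P²
T(-2)*((-33 + 4)*(-1)) = (-2)²*((-33 + 4)*(-1)) = 4*(-29*(-1)) = 4*29 = 116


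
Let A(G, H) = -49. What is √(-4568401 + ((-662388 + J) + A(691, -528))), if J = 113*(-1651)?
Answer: I*√5417401 ≈ 2327.5*I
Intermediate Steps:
J = -186563
√(-4568401 + ((-662388 + J) + A(691, -528))) = √(-4568401 + ((-662388 - 186563) - 49)) = √(-4568401 + (-848951 - 49)) = √(-4568401 - 849000) = √(-5417401) = I*√5417401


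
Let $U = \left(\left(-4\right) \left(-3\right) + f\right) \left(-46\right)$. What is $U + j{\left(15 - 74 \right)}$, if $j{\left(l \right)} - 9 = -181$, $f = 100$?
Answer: $-5324$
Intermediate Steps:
$j{\left(l \right)} = -172$ ($j{\left(l \right)} = 9 - 181 = -172$)
$U = -5152$ ($U = \left(\left(-4\right) \left(-3\right) + 100\right) \left(-46\right) = \left(12 + 100\right) \left(-46\right) = 112 \left(-46\right) = -5152$)
$U + j{\left(15 - 74 \right)} = -5152 - 172 = -5324$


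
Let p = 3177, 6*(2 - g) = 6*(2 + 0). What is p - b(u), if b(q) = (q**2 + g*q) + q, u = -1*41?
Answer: 1537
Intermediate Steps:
u = -41
g = 0 (g = 2 - (2 + 0) = 2 - 2 = 0)
b(q) = q + q**2 (b(q) = (q**2 + 0*q) + q = (q**2 + 0) + q = q**2 + q = q + q**2)
p - b(u) = 3177 - (-41)*(1 - 41) = 3177 - (-41)*(-40) = 3177 - 1*1640 = 3177 - 1640 = 1537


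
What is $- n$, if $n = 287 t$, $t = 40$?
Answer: $-11480$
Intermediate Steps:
$n = 11480$ ($n = 287 \cdot 40 = 11480$)
$- n = \left(-1\right) 11480 = -11480$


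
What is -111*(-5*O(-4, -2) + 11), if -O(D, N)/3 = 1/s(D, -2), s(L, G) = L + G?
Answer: -1887/2 ≈ -943.50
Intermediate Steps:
s(L, G) = G + L
O(D, N) = -3/(-2 + D)
-111*(-5*O(-4, -2) + 11) = -111*(-(-15)/(-2 - 4) + 11) = -111*(-(-15)/(-6) + 11) = -111*(-(-15)*(-1)/6 + 11) = -111*(-5*½ + 11) = -111*(-5/2 + 11) = -111*17/2 = -1887/2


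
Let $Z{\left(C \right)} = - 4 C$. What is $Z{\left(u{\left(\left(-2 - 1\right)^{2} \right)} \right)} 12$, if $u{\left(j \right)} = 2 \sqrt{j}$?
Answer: $-288$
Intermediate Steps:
$Z{\left(u{\left(\left(-2 - 1\right)^{2} \right)} \right)} 12 = - 4 \cdot 2 \sqrt{\left(-2 - 1\right)^{2}} \cdot 12 = - 4 \cdot 2 \sqrt{\left(-3\right)^{2}} \cdot 12 = - 4 \cdot 2 \sqrt{9} \cdot 12 = - 4 \cdot 2 \cdot 3 \cdot 12 = \left(-4\right) 6 \cdot 12 = \left(-24\right) 12 = -288$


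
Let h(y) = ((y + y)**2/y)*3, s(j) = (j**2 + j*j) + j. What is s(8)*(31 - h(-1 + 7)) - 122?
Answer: -5698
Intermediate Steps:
s(j) = j + 2*j**2 (s(j) = (j**2 + j**2) + j = 2*j**2 + j = j + 2*j**2)
h(y) = 12*y (h(y) = ((2*y)**2/y)*3 = ((4*y**2)/y)*3 = (4*y)*3 = 12*y)
s(8)*(31 - h(-1 + 7)) - 122 = (8*(1 + 2*8))*(31 - 12*(-1 + 7)) - 122 = (8*(1 + 16))*(31 - 12*6) - 122 = (8*17)*(31 - 1*72) - 122 = 136*(31 - 72) - 122 = 136*(-41) - 122 = -5576 - 122 = -5698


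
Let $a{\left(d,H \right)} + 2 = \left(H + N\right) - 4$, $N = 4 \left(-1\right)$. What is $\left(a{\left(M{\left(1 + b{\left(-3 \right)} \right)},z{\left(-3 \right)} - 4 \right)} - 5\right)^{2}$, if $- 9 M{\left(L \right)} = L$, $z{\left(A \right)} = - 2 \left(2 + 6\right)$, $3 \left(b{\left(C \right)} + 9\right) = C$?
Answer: $1225$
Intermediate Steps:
$N = -4$
$b{\left(C \right)} = -9 + \frac{C}{3}$
$z{\left(A \right)} = -16$ ($z{\left(A \right)} = \left(-2\right) 8 = -16$)
$M{\left(L \right)} = - \frac{L}{9}$
$a{\left(d,H \right)} = -10 + H$ ($a{\left(d,H \right)} = -2 + \left(\left(H - 4\right) - 4\right) = -2 + \left(\left(-4 + H\right) - 4\right) = -2 + \left(-8 + H\right) = -10 + H$)
$\left(a{\left(M{\left(1 + b{\left(-3 \right)} \right)},z{\left(-3 \right)} - 4 \right)} - 5\right)^{2} = \left(\left(-10 - 20\right) - 5\right)^{2} = \left(-30 - 5\right)^{2} = \left(-35\right)^{2} = 1225$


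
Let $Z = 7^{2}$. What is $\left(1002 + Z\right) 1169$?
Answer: $1228619$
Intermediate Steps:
$Z = 49$
$\left(1002 + Z\right) 1169 = \left(1002 + 49\right) 1169 = 1051 \cdot 1169 = 1228619$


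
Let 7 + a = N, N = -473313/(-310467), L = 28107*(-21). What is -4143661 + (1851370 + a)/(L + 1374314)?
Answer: -336226032818999065/81142309763 ≈ -4.1437e+6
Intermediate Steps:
L = -590247
N = 157771/103489 (N = -473313*(-1/310467) = 157771/103489 ≈ 1.5245)
a = -566652/103489 (a = -7 + 157771/103489 = -566652/103489 ≈ -5.4755)
-4143661 + (1851370 + a)/(L + 1374314) = -4143661 + (1851370 - 566652/103489)/(-590247 + 1374314) = -4143661 + (191595863278/103489)/784067 = -4143661 + (191595863278/103489)*(1/784067) = -4143661 + 191595863278/81142309763 = -336226032818999065/81142309763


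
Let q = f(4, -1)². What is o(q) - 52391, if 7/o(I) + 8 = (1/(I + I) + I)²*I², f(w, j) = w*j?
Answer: -1969430077/37591 ≈ -52391.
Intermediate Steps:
f(w, j) = j*w
q = 16 (q = (-1*4)² = (-4)² = 16)
o(I) = 7/(-8 + I²*(I + 1/(2*I))²) (o(I) = 7/(-8 + (1/(I + I) + I)²*I²) = 7/(-8 + (1/(2*I) + I)²*I²) = 7/(-8 + (I + 1/(2*I))²*I²) = 7/(-8 + I²*(I + 1/(2*I))²))
o(q) - 52391 = 28/(-32 + (1 + 2*16²)²) - 52391 = 28/(-32 + (1 + 2*256)²) - 52391 = 28/(-32 + (1 + 512)²) - 52391 = 28/(-32 + 513²) - 52391 = 28/(-32 + 263169) - 52391 = 28/263137 - 52391 = 28*(1/263137) - 52391 = 4/37591 - 52391 = -1969430077/37591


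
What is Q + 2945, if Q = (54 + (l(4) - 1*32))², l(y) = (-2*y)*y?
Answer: 3045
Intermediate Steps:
l(y) = -2*y²
Q = 100 (Q = (54 + (-2*4² - 1*32))² = (54 + (-2*16 - 32))² = (54 + (-32 - 32))² = (54 - 64)² = (-10)² = 100)
Q + 2945 = 100 + 2945 = 3045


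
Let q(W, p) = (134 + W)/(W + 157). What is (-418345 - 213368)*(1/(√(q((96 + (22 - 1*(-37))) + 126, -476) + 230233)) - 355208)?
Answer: 224389511304 - 631713*√261355038/7757113 ≈ 2.2439e+11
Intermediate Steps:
q(W, p) = (134 + W)/(157 + W)
(-418345 - 213368)*(1/(√(q((96 + (22 - 1*(-37))) + 126, -476) + 230233)) - 355208) = (-418345 - 213368)*(1/(√((134 + ((96 + (22 - 1*(-37))) + 126))/(157 + ((96 + (22 - 1*(-37))) + 126)) + 230233)) - 355208) = -631713*(1/(√((134 + ((96 + (22 + 37)) + 126))/(157 + ((96 + (22 + 37)) + 126)) + 230233)) - 355208) = -631713*(1/(√((134 + ((96 + 59) + 126))/(157 + ((96 + 59) + 126)) + 230233)) - 355208) = -631713*(1/(√((134 + (155 + 126))/(157 + (155 + 126)) + 230233)) - 355208) = -631713*(1/(√((134 + 281)/(157 + 281) + 230233)) - 355208) = -631713*(1/(√(415/438 + 230233)) - 355208) = -631713*(1/(√(100842469/438)) - 355208) = -631713*(1/(13*√261355038/438) - 355208) = -631713*(√261355038/7757113 - 355208) = -631713*(-355208 + √261355038/7757113) = 224389511304 - 631713*√261355038/7757113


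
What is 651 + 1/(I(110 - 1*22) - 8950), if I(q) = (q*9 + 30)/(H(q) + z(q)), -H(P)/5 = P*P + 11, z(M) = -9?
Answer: 37662255523/57852937 ≈ 651.00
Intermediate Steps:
H(P) = -55 - 5*P² (H(P) = -5*(P*P + 11) = -5*(P² + 11) = -5*(11 + P²) = -55 - 5*P²)
I(q) = (30 + 9*q)/(-64 - 5*q²) (I(q) = (q*9 + 30)/((-55 - 5*q²) - 9) = (9*q + 30)/(-64 - 5*q²) = (30 + 9*q)/(-64 - 5*q²))
651 + 1/(I(110 - 1*22) - 8950) = 651 + 1/(3*(-10 - 3*(110 - 1*22))/(64 + 5*(110 - 1*22)²) - 8950) = 651 + 1/(3*(-10 - 3*(110 - 22))/(64 + 5*(110 - 22)²) - 8950) = 651 + 1/(3*(-10 - 3*88)/(64 + 5*88²) - 8950) = 651 + 1/(3*(-10 - 264)/(64 + 5*7744) - 8950) = 651 + 1/(3*(-274)/(64 + 38720) - 8950) = 651 + 1/(3*(-274)/38784 - 8950) = 651 + 1/(3*(1/38784)*(-274) - 8950) = 651 + 1/(-137/6464 - 8950) = 651 + 1/(-57852937/6464) = 651 - 6464/57852937 = 37662255523/57852937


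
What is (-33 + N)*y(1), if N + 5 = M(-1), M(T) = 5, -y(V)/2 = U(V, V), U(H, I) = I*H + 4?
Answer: 330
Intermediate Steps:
U(H, I) = 4 + H*I (U(H, I) = H*I + 4 = 4 + H*I)
y(V) = -8 - 2*V² (y(V) = -2*(4 + V*V) = -2*(4 + V²) = -8 - 2*V²)
N = 0 (N = -5 + 5 = 0)
(-33 + N)*y(1) = (-33 + 0)*(-8 - 2*1²) = -33*(-8 - 2*1) = -33*(-8 - 2) = -33*(-10) = 330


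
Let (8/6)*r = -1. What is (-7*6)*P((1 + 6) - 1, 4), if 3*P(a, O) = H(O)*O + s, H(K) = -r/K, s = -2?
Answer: 35/2 ≈ 17.500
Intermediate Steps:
r = -¾ (r = (¾)*(-1) = -¾ ≈ -0.75000)
H(K) = 3/(4*K) (H(K) = -(-3)/(4*K) = 3/(4*K))
P(a, O) = -5/12 (P(a, O) = ((3/(4*O))*O - 2)/3 = (¾ - 2)/3 = (⅓)*(-5/4) = -5/12)
(-7*6)*P((1 + 6) - 1, 4) = -7*6*(-5/12) = -42*(-5/12) = 35/2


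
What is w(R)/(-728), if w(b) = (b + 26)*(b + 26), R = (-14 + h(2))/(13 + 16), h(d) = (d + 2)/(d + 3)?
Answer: -1714952/1913275 ≈ -0.89634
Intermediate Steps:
h(d) = (2 + d)/(3 + d)
R = -66/145 (R = (-14 + (2 + 2)/(3 + 2))/(13 + 16) = (-14 + 4/5)/29 = (-14 + (1/5)*4)*(1/29) = (-14 + 4/5)*(1/29) = -66/5*1/29 = -66/145 ≈ -0.45517)
w(b) = (26 + b)**2 (w(b) = (26 + b)*(26 + b) = (26 + b)**2)
w(R)/(-728) = (26 - 66/145)**2/(-728) = (3704/145)**2*(-1/728) = (13719616/21025)*(-1/728) = -1714952/1913275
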